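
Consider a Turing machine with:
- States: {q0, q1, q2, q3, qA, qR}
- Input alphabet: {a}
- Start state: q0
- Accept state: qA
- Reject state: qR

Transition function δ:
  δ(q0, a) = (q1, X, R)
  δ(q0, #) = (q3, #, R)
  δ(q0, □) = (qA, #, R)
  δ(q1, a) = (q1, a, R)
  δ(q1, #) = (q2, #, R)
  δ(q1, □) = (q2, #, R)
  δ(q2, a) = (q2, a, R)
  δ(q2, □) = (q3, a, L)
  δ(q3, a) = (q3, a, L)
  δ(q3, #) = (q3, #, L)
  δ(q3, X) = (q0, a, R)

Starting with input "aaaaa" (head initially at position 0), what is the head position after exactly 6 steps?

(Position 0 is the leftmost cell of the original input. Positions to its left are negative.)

Execution trace (head position shown):
Step 0: [q0]aaaaa  (head at position 0)
Step 1: move right → X[q1]aaaa  (head at position 1)
Step 2: move right → Xa[q1]aaa  (head at position 2)
Step 3: move right → Xaa[q1]aa  (head at position 3)
Step 4: move right → Xaaa[q1]a  (head at position 4)
Step 5: move right → Xaaaa[q1]□  (head at position 5)
Step 6: move right → Xaaaa#[q2]□  (head at position 6)

After 6 steps, the head is at position 6.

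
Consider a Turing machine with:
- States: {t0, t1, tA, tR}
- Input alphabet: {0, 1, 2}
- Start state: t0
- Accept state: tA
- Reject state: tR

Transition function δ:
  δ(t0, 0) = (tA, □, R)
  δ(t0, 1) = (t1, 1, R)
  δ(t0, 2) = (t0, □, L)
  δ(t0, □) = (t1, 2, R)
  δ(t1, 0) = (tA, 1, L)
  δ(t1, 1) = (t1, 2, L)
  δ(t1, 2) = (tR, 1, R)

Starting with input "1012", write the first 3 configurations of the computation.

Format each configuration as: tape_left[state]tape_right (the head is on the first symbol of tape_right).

Transitions applied:
Step 1: δ(t0, 1) = (t1, 1, R)
Step 2: δ(t1, 0) = (tA, 1, L)

The first 3 configurations are:
[t0]1012 ⊢ 1[t1]012 ⊢ [tA]1112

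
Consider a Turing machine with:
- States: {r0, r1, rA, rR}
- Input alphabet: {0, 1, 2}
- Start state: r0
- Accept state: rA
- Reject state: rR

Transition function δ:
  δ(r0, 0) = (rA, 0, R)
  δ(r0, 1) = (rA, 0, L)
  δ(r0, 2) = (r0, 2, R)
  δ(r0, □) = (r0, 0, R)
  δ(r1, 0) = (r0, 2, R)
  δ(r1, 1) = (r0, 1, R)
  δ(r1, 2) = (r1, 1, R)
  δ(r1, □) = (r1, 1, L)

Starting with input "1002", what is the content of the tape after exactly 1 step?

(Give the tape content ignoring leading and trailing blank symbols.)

Execution trace:
Initial: [r0]1002
Step 1: δ(r0, 1) = (rA, 0, L) → [rA]□0002

The machine reaches the accept state rA and halts.

After 1 step, the tape (ignoring leading/trailing blanks) is: 0002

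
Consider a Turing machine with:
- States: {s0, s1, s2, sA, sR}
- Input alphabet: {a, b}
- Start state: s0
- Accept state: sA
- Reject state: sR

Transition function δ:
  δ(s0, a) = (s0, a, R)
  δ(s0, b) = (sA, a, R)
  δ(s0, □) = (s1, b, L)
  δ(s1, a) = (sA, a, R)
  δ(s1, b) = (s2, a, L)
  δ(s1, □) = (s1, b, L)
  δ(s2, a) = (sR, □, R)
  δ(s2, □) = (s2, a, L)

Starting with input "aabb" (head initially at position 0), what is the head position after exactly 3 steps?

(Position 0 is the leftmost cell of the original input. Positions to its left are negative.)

Execution trace (head position shown):
Step 0: [s0]aabb  (head at position 0)
Step 1: move right → a[s0]abb  (head at position 1)
Step 2: move right → aa[s0]bb  (head at position 2)
Step 3: move right → aaa[sA]b  (head at position 3)

After 3 steps, the head is at position 3.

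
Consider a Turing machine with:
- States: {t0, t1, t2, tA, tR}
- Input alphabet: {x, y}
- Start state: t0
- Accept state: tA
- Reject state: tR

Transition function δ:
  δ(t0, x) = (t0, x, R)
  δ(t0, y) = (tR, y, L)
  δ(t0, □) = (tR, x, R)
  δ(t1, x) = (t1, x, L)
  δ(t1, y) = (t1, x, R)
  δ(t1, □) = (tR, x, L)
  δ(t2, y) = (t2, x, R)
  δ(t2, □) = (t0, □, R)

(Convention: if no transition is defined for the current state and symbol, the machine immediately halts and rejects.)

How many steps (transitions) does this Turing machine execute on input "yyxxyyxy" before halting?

Execution trace:
Initial: [t0]yyxxyyxy
Step 1: δ(t0, y) = (tR, y, L) → [tR]□yyxxyyxy

The machine reaches the reject state tR and halts.

The machine executed 1 step before halting.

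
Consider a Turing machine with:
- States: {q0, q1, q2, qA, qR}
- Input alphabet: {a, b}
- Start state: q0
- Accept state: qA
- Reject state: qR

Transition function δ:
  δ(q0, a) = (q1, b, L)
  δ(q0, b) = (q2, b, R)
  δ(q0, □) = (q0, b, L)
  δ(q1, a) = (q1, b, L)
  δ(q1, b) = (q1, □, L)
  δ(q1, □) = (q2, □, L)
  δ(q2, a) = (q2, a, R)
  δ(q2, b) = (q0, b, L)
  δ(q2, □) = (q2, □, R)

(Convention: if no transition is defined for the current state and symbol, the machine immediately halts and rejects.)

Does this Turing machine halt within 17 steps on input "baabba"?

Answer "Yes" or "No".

Execution trace:
Initial: [q0]baabba
Step 1: δ(q0, b) = (q2, b, R) → b[q2]aabba
Step 2: δ(q2, a) = (q2, a, R) → ba[q2]abba
Step 3: δ(q2, a) = (q2, a, R) → baa[q2]bba
Step 4: δ(q2, b) = (q0, b, L) → ba[q0]abba
Step 5: δ(q0, a) = (q1, b, L) → b[q1]abbba
Step 6: δ(q1, a) = (q1, b, L) → [q1]bbbbba
Step 7: δ(q1, b) = (q1, □, L) → [q1]□□bbbba
Step 8: δ(q1, □) = (q2, □, L) → [q2]□□□bbbba
Step 9: δ(q2, □) = (q2, □, R) → □[q2]□□bbbba
Step 10: δ(q2, □) = (q2, □, R) → □□[q2]□bbbba
Step 11: δ(q2, □) = (q2, □, R) → □□□[q2]bbbba
Step 12: δ(q2, b) = (q0, b, L) → □□[q0]□bbbba
Step 13: δ(q0, □) = (q0, b, L) → □[q0]□bbbbba
Step 14: δ(q0, □) = (q0, b, L) → [q0]□bbbbbba
Step 15: δ(q0, □) = (q0, b, L) → [q0]□bbbbbbba
Step 16: δ(q0, □) = (q0, b, L) → [q0]□bbbbbbbba
Step 17: δ(q0, □) = (q0, b, L) → [q0]□bbbbbbbbba

The machine has not reached a halting state after 17 steps.
The machine did not halt within the 17-step bound.

Answer: No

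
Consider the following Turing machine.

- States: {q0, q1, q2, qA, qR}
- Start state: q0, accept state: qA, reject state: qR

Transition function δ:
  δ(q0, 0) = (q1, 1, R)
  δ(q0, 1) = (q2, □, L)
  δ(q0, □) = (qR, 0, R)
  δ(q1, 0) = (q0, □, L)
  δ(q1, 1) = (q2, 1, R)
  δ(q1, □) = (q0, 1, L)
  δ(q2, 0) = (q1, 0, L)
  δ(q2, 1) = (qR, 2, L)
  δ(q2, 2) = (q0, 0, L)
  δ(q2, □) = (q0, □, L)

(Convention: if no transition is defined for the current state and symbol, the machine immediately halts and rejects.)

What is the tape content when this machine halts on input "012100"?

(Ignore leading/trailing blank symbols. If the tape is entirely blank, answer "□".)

Execution trace:
Initial: [q0]012100
Step 1: δ(q0, 0) = (q1, 1, R) → 1[q1]12100
Step 2: δ(q1, 1) = (q2, 1, R) → 11[q2]2100
Step 3: δ(q2, 2) = (q0, 0, L) → 1[q0]10100
Step 4: δ(q0, 1) = (q2, □, L) → [q2]1□0100
Step 5: δ(q2, 1) = (qR, 2, L) → [qR]□2□0100

The machine reaches the reject state qR and halts.

Final tape (ignoring leading/trailing blanks): 2□0100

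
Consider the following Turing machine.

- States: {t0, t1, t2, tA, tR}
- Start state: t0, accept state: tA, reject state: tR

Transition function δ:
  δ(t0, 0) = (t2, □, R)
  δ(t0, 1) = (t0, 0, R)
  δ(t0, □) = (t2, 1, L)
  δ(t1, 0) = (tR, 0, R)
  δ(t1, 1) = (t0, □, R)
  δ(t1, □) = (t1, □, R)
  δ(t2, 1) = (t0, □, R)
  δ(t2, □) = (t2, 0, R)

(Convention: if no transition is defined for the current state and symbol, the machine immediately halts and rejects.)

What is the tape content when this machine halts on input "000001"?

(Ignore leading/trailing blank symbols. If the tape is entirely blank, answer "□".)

Execution trace:
Initial: [t0]000001
Step 1: δ(t0, 0) = (t2, □, R) → □[t2]00001

No transition is defined for δ(t2, 0). By convention the machine halts and rejects.

Final tape (ignoring leading/trailing blanks): 00001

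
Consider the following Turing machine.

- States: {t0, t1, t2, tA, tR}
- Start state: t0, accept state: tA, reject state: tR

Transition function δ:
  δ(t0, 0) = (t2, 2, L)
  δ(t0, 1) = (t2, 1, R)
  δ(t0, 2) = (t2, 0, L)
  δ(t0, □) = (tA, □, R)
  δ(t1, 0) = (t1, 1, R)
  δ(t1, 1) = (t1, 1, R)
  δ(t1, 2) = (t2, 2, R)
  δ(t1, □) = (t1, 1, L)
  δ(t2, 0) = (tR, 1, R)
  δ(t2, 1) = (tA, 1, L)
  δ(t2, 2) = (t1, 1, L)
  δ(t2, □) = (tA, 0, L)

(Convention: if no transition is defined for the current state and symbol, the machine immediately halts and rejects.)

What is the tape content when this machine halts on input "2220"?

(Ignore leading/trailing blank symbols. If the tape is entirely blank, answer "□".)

Execution trace:
Initial: [t0]2220
Step 1: δ(t0, 2) = (t2, 0, L) → [t2]□0220
Step 2: δ(t2, □) = (tA, 0, L) → [tA]□00220

The machine reaches the accept state tA and halts.

Final tape (ignoring leading/trailing blanks): 00220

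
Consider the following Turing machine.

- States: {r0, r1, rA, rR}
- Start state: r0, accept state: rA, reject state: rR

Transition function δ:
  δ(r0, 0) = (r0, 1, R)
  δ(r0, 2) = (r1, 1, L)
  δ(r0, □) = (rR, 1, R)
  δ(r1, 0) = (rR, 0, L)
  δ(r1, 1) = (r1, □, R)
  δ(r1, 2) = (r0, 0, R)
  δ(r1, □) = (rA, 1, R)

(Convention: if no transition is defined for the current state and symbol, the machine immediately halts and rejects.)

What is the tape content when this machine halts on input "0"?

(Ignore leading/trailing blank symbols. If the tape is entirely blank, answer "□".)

Execution trace:
Initial: [r0]0
Step 1: δ(r0, 0) = (r0, 1, R) → 1[r0]□
Step 2: δ(r0, □) = (rR, 1, R) → 11[rR]□

The machine reaches the reject state rR and halts.

Final tape (ignoring leading/trailing blanks): 11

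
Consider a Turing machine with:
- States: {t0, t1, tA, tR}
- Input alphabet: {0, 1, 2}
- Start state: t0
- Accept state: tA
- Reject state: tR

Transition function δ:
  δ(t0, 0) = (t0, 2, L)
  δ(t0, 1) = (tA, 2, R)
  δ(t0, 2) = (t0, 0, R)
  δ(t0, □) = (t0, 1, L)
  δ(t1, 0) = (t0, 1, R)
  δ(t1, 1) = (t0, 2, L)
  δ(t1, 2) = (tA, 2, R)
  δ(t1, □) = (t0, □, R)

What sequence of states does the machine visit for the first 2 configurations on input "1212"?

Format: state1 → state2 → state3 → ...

Execution trace:
Initial: [t0]1212
Step 1: δ(t0, 1) = (tA, 2, R) → 2[tA]212

The machine reaches the accept state tA and halts.

State sequence: t0 → tA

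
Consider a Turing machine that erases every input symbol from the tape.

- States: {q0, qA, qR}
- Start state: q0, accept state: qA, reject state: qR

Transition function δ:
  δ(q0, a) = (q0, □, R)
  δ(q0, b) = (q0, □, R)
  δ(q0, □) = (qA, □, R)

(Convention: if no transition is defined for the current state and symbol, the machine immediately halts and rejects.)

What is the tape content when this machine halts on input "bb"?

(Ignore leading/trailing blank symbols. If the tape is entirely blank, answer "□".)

Execution trace:
Initial: [q0]bb
Step 1: δ(q0, b) = (q0, □, R) → □[q0]b
Step 2: δ(q0, b) = (q0, □, R) → □□[q0]□
Step 3: δ(q0, □) = (qA, □, R) → □□□[qA]□

The machine reaches the accept state qA and halts.

Final tape (ignoring leading/trailing blanks): □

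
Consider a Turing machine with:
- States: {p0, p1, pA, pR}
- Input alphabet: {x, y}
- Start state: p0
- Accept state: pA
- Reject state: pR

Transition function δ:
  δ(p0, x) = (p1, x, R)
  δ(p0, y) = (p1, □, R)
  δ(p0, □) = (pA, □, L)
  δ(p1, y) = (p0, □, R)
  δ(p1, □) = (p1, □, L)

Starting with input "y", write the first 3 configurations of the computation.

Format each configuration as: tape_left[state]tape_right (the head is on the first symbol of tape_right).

Transitions applied:
Step 1: δ(p0, y) = (p1, □, R)
Step 2: δ(p1, □) = (p1, □, L)

The first 3 configurations are:
[p0]y ⊢ □[p1]□ ⊢ [p1]□□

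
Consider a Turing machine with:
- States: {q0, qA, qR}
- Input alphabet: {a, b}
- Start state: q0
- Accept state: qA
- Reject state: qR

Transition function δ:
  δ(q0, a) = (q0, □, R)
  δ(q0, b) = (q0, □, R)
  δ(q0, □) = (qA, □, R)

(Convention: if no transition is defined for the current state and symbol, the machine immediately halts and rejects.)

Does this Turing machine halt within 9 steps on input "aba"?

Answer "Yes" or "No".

Execution trace:
Initial: [q0]aba
Step 1: δ(q0, a) = (q0, □, R) → □[q0]ba
Step 2: δ(q0, b) = (q0, □, R) → □□[q0]a
Step 3: δ(q0, a) = (q0, □, R) → □□□[q0]□
Step 4: δ(q0, □) = (qA, □, R) → □□□□[qA]□

The machine reaches the accept state qA and halts.
The machine halted after 4 steps (within the 9-step bound).

Answer: Yes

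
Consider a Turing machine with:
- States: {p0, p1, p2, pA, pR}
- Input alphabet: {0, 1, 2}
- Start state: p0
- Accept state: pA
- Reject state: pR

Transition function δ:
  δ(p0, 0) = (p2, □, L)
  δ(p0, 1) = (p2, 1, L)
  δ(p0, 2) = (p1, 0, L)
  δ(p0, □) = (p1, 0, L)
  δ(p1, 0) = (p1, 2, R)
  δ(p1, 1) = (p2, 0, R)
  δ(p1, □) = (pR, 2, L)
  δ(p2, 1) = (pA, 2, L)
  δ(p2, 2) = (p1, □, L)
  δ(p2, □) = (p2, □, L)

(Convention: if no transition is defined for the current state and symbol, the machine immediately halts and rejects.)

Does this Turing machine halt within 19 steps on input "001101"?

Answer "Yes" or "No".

Execution trace:
Initial: [p0]001101
Step 1: δ(p0, 0) = (p2, □, L) → [p2]□□01101
Step 2: δ(p2, □) = (p2, □, L) → [p2]□□□01101
Step 3: δ(p2, □) = (p2, □, L) → [p2]□□□□01101
Step 4: δ(p2, □) = (p2, □, L) → [p2]□□□□□01101
Step 5: δ(p2, □) = (p2, □, L) → [p2]□□□□□□01101
Step 6: δ(p2, □) = (p2, □, L) → [p2]□□□□□□□01101
Step 7: δ(p2, □) = (p2, □, L) → [p2]□□□□□□□□01101
Step 8: δ(p2, □) = (p2, □, L) → [p2]□□□□□□□□□01101
Step 9: δ(p2, □) = (p2, □, L) → [p2]□□□□□□□□□□01101
Step 10: δ(p2, □) = (p2, □, L) → [p2]□□□□□□□□□□□01101
Step 11: δ(p2, □) = (p2, □, L) → [p2]□□□□□□□□□□□□01101
Step 12: δ(p2, □) = (p2, □, L) → [p2]□□□□□□□□□□□□□01101
Step 13: δ(p2, □) = (p2, □, L) → [p2]□□□□□□□□□□□□□□01101
Step 14: δ(p2, □) = (p2, □, L) → [p2]□□□□□□□□□□□□□□□01101
Step 15: δ(p2, □) = (p2, □, L) → [p2]□□□□□□□□□□□□□□□□01101
Step 16: δ(p2, □) = (p2, □, L) → [p2]□□□□□□□□□□□□□□□□□01101
Step 17: δ(p2, □) = (p2, □, L) → [p2]□□□□□□□□□□□□□□□□□□01101
Step 18: δ(p2, □) = (p2, □, L) → [p2]□□□□□□□□□□□□□□□□□□□01101
Step 19: δ(p2, □) = (p2, □, L) → [p2]□□□□□□□□□□□□□□□□□□□□01101

The machine has not reached a halting state after 19 steps.
The machine did not halt within the 19-step bound.

Answer: No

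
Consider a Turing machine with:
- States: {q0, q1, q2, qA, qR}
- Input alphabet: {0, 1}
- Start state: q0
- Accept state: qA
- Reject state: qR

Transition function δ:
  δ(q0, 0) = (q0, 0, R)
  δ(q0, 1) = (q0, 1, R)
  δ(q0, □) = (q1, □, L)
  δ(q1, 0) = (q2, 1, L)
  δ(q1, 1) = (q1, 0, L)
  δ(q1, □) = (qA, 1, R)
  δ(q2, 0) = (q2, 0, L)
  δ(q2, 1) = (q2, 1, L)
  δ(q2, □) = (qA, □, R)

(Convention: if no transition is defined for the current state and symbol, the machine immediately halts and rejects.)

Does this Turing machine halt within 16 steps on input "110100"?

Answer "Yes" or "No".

Execution trace:
Initial: [q0]110100
Step 1: δ(q0, 1) = (q0, 1, R) → 1[q0]10100
Step 2: δ(q0, 1) = (q0, 1, R) → 11[q0]0100
Step 3: δ(q0, 0) = (q0, 0, R) → 110[q0]100
Step 4: δ(q0, 1) = (q0, 1, R) → 1101[q0]00
Step 5: δ(q0, 0) = (q0, 0, R) → 11010[q0]0
Step 6: δ(q0, 0) = (q0, 0, R) → 110100[q0]□
Step 7: δ(q0, □) = (q1, □, L) → 11010[q1]0□
Step 8: δ(q1, 0) = (q2, 1, L) → 1101[q2]01□
Step 9: δ(q2, 0) = (q2, 0, L) → 110[q2]101□
Step 10: δ(q2, 1) = (q2, 1, L) → 11[q2]0101□
Step 11: δ(q2, 0) = (q2, 0, L) → 1[q2]10101□
Step 12: δ(q2, 1) = (q2, 1, L) → [q2]110101□
Step 13: δ(q2, 1) = (q2, 1, L) → [q2]□110101□
Step 14: δ(q2, □) = (qA, □, R) → □[qA]110101□

The machine reaches the accept state qA and halts.
The machine halted after 14 steps (within the 16-step bound).

Answer: Yes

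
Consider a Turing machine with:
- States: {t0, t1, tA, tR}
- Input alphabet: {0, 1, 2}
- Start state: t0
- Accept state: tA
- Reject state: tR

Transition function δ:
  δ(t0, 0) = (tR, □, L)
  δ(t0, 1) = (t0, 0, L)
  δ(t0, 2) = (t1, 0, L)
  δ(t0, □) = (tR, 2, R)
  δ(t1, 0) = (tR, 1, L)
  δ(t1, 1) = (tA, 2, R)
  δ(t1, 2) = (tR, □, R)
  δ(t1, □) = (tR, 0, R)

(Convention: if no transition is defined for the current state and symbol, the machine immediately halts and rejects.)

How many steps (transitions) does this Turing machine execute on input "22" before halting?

Execution trace:
Initial: [t0]22
Step 1: δ(t0, 2) = (t1, 0, L) → [t1]□02
Step 2: δ(t1, □) = (tR, 0, R) → 0[tR]02

The machine reaches the reject state tR and halts.

The machine executed 2 steps before halting.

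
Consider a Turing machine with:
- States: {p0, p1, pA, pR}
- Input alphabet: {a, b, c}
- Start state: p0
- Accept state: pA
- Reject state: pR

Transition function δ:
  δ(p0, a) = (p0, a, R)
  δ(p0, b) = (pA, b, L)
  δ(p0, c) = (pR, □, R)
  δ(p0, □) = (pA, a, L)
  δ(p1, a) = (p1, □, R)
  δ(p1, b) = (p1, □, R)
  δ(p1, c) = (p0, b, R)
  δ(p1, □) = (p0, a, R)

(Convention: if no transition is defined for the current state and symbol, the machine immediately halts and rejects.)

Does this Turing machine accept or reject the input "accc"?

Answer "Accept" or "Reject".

Execution trace:
Initial: [p0]accc
Step 1: δ(p0, a) = (p0, a, R) → a[p0]ccc
Step 2: δ(p0, c) = (pR, □, R) → a□[pR]cc

The machine reaches the reject state pR and halts.

Answer: Reject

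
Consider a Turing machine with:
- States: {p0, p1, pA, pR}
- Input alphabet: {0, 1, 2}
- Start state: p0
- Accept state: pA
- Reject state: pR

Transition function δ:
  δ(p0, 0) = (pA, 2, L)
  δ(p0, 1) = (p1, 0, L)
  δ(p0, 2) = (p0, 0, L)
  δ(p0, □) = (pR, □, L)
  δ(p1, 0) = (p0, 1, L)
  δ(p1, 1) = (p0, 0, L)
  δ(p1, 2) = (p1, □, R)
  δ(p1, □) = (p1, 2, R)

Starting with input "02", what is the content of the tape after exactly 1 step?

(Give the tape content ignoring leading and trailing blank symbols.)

Execution trace:
Initial: [p0]02
Step 1: δ(p0, 0) = (pA, 2, L) → [pA]□22

The machine reaches the accept state pA and halts.

After 1 step, the tape (ignoring leading/trailing blanks) is: 22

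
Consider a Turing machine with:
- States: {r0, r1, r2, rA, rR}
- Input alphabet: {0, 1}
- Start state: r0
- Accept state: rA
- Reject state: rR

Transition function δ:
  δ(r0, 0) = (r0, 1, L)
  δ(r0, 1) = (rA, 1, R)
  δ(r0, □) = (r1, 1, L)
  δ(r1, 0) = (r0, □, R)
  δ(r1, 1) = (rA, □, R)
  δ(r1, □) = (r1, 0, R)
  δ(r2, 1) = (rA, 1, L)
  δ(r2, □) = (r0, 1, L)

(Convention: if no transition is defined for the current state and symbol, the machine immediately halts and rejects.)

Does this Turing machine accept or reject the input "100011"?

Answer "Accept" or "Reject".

Execution trace:
Initial: [r0]100011
Step 1: δ(r0, 1) = (rA, 1, R) → 1[rA]00011

The machine reaches the accept state rA and halts.

Answer: Accept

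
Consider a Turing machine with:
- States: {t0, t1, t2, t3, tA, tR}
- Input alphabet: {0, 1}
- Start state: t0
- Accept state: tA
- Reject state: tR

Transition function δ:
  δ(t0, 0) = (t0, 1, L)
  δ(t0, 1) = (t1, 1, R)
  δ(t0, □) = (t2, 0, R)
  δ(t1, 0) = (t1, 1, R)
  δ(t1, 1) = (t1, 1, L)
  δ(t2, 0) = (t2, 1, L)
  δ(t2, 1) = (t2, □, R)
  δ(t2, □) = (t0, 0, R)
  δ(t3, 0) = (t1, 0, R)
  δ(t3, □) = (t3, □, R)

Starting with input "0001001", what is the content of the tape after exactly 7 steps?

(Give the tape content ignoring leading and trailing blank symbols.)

Execution trace:
Initial: [t0]0001001
Step 1: δ(t0, 0) = (t0, 1, L) → [t0]□1001001
Step 2: δ(t0, □) = (t2, 0, R) → 0[t2]1001001
Step 3: δ(t2, 1) = (t2, □, R) → 0□[t2]001001
Step 4: δ(t2, 0) = (t2, 1, L) → 0[t2]□101001
Step 5: δ(t2, □) = (t0, 0, R) → 00[t0]101001
Step 6: δ(t0, 1) = (t1, 1, R) → 001[t1]01001
Step 7: δ(t1, 0) = (t1, 1, R) → 0011[t1]1001

After 7 steps, the tape (ignoring leading/trailing blanks) is: 00111001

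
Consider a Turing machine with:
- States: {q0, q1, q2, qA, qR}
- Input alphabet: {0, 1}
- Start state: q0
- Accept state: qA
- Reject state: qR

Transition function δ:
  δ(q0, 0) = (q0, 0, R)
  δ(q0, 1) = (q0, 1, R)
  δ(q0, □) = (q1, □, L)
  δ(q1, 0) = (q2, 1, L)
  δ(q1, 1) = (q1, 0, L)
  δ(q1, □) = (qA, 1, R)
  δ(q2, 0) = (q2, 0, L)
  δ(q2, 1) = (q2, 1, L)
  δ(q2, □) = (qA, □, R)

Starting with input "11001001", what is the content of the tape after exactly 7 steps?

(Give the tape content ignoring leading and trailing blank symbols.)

Execution trace:
Initial: [q0]11001001
Step 1: δ(q0, 1) = (q0, 1, R) → 1[q0]1001001
Step 2: δ(q0, 1) = (q0, 1, R) → 11[q0]001001
Step 3: δ(q0, 0) = (q0, 0, R) → 110[q0]01001
Step 4: δ(q0, 0) = (q0, 0, R) → 1100[q0]1001
Step 5: δ(q0, 1) = (q0, 1, R) → 11001[q0]001
Step 6: δ(q0, 0) = (q0, 0, R) → 110010[q0]01
Step 7: δ(q0, 0) = (q0, 0, R) → 1100100[q0]1

After 7 steps, the tape (ignoring leading/trailing blanks) is: 11001001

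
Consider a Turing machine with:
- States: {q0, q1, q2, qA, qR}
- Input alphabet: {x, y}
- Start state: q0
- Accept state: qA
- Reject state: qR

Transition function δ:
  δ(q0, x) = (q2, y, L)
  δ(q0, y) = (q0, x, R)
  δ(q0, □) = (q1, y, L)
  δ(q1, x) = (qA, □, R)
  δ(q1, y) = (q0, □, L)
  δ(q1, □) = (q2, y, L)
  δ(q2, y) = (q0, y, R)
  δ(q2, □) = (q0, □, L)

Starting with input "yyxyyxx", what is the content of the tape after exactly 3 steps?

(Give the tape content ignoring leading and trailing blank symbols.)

Execution trace:
Initial: [q0]yyxyyxx
Step 1: δ(q0, y) = (q0, x, R) → x[q0]yxyyxx
Step 2: δ(q0, y) = (q0, x, R) → xx[q0]xyyxx
Step 3: δ(q0, x) = (q2, y, L) → x[q2]xyyyxx

No transition is defined for δ(q2, x). By convention the machine halts and rejects.

After 3 steps, the tape (ignoring leading/trailing blanks) is: xxyyyxx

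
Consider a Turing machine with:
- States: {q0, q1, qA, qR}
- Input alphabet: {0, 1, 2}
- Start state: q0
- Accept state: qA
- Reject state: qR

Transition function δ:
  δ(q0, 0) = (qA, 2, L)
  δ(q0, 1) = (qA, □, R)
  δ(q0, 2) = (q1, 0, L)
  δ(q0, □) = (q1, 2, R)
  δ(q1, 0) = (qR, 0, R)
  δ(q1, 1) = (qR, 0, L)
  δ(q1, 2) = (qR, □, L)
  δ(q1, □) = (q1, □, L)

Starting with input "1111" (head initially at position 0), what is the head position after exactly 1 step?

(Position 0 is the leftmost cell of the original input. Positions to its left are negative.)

Execution trace (head position shown):
Step 0: [q0]1111  (head at position 0)
Step 1: move right → □[qA]111  (head at position 1)

After 1 step, the head is at position 1.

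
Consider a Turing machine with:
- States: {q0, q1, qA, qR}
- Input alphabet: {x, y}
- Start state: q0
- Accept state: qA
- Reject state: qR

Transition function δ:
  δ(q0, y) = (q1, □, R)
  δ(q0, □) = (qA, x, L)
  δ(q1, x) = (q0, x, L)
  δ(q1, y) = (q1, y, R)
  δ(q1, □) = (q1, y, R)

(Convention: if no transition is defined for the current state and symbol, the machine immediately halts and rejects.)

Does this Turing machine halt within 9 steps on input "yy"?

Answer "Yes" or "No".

Execution trace:
Initial: [q0]yy
Step 1: δ(q0, y) = (q1, □, R) → □[q1]y
Step 2: δ(q1, y) = (q1, y, R) → □y[q1]□
Step 3: δ(q1, □) = (q1, y, R) → □yy[q1]□
Step 4: δ(q1, □) = (q1, y, R) → □yyy[q1]□
Step 5: δ(q1, □) = (q1, y, R) → □yyyy[q1]□
Step 6: δ(q1, □) = (q1, y, R) → □yyyyy[q1]□
Step 7: δ(q1, □) = (q1, y, R) → □yyyyyy[q1]□
Step 8: δ(q1, □) = (q1, y, R) → □yyyyyyy[q1]□
Step 9: δ(q1, □) = (q1, y, R) → □yyyyyyyy[q1]□

The machine has not reached a halting state after 9 steps.
The machine did not halt within the 9-step bound.

Answer: No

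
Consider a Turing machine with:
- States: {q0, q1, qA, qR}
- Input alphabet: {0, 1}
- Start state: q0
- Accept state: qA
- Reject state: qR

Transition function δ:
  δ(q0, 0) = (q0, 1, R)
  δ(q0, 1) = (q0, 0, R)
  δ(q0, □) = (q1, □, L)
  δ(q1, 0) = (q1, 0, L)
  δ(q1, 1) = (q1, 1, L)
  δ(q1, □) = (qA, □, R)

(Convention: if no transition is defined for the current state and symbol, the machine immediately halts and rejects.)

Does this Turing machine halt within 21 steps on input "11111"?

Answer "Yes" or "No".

Execution trace:
Initial: [q0]11111
Step 1: δ(q0, 1) = (q0, 0, R) → 0[q0]1111
Step 2: δ(q0, 1) = (q0, 0, R) → 00[q0]111
Step 3: δ(q0, 1) = (q0, 0, R) → 000[q0]11
Step 4: δ(q0, 1) = (q0, 0, R) → 0000[q0]1
Step 5: δ(q0, 1) = (q0, 0, R) → 00000[q0]□
Step 6: δ(q0, □) = (q1, □, L) → 0000[q1]0□
Step 7: δ(q1, 0) = (q1, 0, L) → 000[q1]00□
Step 8: δ(q1, 0) = (q1, 0, L) → 00[q1]000□
Step 9: δ(q1, 0) = (q1, 0, L) → 0[q1]0000□
Step 10: δ(q1, 0) = (q1, 0, L) → [q1]00000□
Step 11: δ(q1, 0) = (q1, 0, L) → [q1]□00000□
Step 12: δ(q1, □) = (qA, □, R) → □[qA]00000□

The machine reaches the accept state qA and halts.
The machine halted after 12 steps (within the 21-step bound).

Answer: Yes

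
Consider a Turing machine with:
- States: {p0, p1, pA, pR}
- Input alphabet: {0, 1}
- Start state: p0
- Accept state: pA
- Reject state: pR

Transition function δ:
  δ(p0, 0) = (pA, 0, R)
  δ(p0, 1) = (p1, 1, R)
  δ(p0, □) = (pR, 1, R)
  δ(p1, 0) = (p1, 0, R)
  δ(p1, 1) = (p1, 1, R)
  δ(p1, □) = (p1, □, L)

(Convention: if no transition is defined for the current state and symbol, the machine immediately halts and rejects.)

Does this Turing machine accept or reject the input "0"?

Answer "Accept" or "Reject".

Execution trace:
Initial: [p0]0
Step 1: δ(p0, 0) = (pA, 0, R) → 0[pA]□

The machine reaches the accept state pA and halts.

Answer: Accept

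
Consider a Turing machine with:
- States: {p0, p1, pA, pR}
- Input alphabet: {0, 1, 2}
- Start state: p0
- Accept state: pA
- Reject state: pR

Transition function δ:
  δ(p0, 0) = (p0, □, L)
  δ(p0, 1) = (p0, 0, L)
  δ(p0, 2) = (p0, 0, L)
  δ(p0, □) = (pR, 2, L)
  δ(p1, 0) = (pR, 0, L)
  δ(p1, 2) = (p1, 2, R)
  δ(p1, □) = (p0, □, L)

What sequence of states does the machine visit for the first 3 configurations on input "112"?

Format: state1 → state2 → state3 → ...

Execution trace:
Initial: [p0]112
Step 1: δ(p0, 1) = (p0, 0, L) → [p0]□012
Step 2: δ(p0, □) = (pR, 2, L) → [pR]□2012

The machine reaches the reject state pR and halts.

State sequence: p0 → p0 → pR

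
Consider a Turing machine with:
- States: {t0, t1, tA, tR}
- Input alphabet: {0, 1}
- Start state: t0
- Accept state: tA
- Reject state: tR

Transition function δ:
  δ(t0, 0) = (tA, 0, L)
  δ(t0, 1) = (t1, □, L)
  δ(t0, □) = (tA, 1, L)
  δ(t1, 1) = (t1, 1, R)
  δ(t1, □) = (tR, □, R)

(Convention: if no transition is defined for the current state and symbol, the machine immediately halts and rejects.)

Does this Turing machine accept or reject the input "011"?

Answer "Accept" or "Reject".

Execution trace:
Initial: [t0]011
Step 1: δ(t0, 0) = (tA, 0, L) → [tA]□011

The machine reaches the accept state tA and halts.

Answer: Accept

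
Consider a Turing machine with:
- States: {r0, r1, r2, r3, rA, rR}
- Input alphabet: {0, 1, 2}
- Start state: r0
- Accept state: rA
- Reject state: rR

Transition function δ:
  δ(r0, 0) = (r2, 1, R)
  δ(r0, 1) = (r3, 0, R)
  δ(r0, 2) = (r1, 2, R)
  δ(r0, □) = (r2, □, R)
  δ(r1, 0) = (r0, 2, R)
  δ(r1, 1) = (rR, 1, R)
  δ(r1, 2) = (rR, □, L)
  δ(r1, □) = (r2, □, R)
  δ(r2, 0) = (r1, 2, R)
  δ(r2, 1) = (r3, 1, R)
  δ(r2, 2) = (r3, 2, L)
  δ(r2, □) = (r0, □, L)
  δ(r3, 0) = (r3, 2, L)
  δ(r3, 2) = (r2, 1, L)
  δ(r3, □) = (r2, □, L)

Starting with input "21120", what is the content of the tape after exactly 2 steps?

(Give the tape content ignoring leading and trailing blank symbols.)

Execution trace:
Initial: [r0]21120
Step 1: δ(r0, 2) = (r1, 2, R) → 2[r1]1120
Step 2: δ(r1, 1) = (rR, 1, R) → 21[rR]120

The machine reaches the reject state rR and halts.

After 2 steps, the tape (ignoring leading/trailing blanks) is: 21120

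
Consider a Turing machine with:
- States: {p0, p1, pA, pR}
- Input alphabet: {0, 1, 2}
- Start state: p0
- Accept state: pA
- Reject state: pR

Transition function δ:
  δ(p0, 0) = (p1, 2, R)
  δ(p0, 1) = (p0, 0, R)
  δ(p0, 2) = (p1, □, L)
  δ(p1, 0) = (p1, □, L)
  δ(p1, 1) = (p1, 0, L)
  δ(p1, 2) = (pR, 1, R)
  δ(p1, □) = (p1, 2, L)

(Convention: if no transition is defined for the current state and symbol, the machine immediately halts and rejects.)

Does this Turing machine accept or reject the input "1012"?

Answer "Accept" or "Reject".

Execution trace:
Initial: [p0]1012
Step 1: δ(p0, 1) = (p0, 0, R) → 0[p0]012
Step 2: δ(p0, 0) = (p1, 2, R) → 02[p1]12
Step 3: δ(p1, 1) = (p1, 0, L) → 0[p1]202
Step 4: δ(p1, 2) = (pR, 1, R) → 01[pR]02

The machine reaches the reject state pR and halts.

Answer: Reject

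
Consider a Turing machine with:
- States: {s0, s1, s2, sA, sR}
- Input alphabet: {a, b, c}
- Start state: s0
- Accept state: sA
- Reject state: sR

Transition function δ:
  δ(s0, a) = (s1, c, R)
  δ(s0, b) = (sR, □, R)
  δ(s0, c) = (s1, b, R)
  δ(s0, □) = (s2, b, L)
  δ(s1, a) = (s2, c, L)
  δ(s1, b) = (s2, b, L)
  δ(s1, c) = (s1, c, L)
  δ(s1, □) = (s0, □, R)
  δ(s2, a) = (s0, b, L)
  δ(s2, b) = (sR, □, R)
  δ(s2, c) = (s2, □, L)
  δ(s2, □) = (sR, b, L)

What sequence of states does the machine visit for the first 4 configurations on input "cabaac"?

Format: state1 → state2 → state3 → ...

Execution trace:
Initial: [s0]cabaac
Step 1: δ(s0, c) = (s1, b, R) → b[s1]abaac
Step 2: δ(s1, a) = (s2, c, L) → [s2]bcbaac
Step 3: δ(s2, b) = (sR, □, R) → □[sR]cbaac

The machine reaches the reject state sR and halts.

State sequence: s0 → s1 → s2 → sR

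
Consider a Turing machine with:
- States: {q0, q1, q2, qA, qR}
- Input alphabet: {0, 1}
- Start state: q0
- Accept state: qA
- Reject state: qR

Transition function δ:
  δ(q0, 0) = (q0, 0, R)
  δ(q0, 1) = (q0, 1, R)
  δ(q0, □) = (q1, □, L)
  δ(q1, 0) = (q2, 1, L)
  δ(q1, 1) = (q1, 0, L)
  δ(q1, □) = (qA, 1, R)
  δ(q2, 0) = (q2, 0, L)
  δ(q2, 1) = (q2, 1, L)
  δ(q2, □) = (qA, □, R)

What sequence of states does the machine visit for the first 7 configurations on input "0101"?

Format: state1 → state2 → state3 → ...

Execution trace:
Initial: [q0]0101
Step 1: δ(q0, 0) = (q0, 0, R) → 0[q0]101
Step 2: δ(q0, 1) = (q0, 1, R) → 01[q0]01
Step 3: δ(q0, 0) = (q0, 0, R) → 010[q0]1
Step 4: δ(q0, 1) = (q0, 1, R) → 0101[q0]□
Step 5: δ(q0, □) = (q1, □, L) → 010[q1]1□
Step 6: δ(q1, 1) = (q1, 0, L) → 01[q1]00□

State sequence: q0 → q0 → q0 → q0 → q0 → q1 → q1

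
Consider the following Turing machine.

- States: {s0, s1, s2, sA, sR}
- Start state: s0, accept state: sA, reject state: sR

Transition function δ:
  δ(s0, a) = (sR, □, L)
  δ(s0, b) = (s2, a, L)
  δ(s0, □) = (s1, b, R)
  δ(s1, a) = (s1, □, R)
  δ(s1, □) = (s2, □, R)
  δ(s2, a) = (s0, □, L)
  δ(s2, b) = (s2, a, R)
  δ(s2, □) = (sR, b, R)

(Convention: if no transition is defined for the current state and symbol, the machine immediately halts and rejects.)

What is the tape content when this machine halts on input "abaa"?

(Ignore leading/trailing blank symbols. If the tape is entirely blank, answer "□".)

Execution trace:
Initial: [s0]abaa
Step 1: δ(s0, a) = (sR, □, L) → [sR]□□baa

The machine reaches the reject state sR and halts.

Final tape (ignoring leading/trailing blanks): baa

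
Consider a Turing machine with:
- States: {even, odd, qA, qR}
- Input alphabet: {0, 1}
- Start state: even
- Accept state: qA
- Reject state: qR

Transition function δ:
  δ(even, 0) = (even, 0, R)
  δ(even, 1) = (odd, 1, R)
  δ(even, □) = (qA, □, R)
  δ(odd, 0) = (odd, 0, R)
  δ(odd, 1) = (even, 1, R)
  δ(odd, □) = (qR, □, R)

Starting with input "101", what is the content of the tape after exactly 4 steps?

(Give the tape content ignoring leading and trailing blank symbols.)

Execution trace:
Initial: [even]101
Step 1: δ(even, 1) = (odd, 1, R) → 1[odd]01
Step 2: δ(odd, 0) = (odd, 0, R) → 10[odd]1
Step 3: δ(odd, 1) = (even, 1, R) → 101[even]□
Step 4: δ(even, □) = (qA, □, R) → 101□[qA]□

The machine reaches the accept state qA and halts.

After 4 steps, the tape (ignoring leading/trailing blanks) is: 101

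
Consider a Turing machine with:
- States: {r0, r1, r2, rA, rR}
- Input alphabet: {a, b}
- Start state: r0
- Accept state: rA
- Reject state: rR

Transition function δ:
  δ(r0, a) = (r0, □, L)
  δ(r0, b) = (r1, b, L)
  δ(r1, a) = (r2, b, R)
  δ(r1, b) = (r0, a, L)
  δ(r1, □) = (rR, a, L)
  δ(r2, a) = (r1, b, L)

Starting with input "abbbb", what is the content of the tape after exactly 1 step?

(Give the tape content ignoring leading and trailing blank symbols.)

Execution trace:
Initial: [r0]abbbb
Step 1: δ(r0, a) = (r0, □, L) → [r0]□□bbbb

No transition is defined for δ(r0, □). By convention the machine halts and rejects.

After 1 step, the tape (ignoring leading/trailing blanks) is: bbbb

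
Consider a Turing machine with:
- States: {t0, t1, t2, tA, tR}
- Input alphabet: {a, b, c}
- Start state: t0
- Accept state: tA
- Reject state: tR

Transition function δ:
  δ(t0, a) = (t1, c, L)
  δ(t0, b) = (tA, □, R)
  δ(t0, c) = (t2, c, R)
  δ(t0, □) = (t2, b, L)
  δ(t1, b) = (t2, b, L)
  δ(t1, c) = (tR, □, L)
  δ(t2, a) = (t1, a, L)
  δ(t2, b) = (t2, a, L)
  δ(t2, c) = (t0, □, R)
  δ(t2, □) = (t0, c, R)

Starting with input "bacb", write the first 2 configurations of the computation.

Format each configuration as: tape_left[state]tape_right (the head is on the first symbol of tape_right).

Transitions applied:
Step 1: δ(t0, b) = (tA, □, R)

The first 2 configurations are:
[t0]bacb ⊢ □[tA]acb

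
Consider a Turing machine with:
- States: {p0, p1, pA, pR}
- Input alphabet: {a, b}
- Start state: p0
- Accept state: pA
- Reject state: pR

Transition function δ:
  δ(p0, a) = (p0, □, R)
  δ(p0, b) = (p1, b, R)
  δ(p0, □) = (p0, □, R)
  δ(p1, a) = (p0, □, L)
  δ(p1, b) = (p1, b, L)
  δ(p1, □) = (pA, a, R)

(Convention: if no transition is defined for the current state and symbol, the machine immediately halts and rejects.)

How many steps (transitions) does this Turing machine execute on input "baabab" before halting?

Execution trace:
Initial: [p0]baabab
Step 1: δ(p0, b) = (p1, b, R) → b[p1]aabab
Step 2: δ(p1, a) = (p0, □, L) → [p0]b□abab
Step 3: δ(p0, b) = (p1, b, R) → b[p1]□abab
Step 4: δ(p1, □) = (pA, a, R) → ba[pA]abab

The machine reaches the accept state pA and halts.

The machine executed 4 steps before halting.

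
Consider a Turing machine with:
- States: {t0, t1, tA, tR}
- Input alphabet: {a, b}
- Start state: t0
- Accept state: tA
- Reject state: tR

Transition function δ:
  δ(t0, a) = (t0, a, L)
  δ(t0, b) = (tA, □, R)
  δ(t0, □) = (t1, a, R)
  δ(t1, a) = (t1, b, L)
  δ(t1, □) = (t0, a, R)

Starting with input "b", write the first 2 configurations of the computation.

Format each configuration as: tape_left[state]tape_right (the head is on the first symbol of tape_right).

Transitions applied:
Step 1: δ(t0, b) = (tA, □, R)

The first 2 configurations are:
[t0]b ⊢ □[tA]□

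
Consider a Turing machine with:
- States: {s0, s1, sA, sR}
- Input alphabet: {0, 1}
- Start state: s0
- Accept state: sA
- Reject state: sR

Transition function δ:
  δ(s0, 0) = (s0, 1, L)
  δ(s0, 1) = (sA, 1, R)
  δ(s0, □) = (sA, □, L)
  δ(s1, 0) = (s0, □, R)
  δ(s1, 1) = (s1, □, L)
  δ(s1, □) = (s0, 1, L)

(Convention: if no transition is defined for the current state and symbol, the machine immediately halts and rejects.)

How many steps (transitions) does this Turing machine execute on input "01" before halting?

Execution trace:
Initial: [s0]01
Step 1: δ(s0, 0) = (s0, 1, L) → [s0]□11
Step 2: δ(s0, □) = (sA, □, L) → [sA]□□11

The machine reaches the accept state sA and halts.

The machine executed 2 steps before halting.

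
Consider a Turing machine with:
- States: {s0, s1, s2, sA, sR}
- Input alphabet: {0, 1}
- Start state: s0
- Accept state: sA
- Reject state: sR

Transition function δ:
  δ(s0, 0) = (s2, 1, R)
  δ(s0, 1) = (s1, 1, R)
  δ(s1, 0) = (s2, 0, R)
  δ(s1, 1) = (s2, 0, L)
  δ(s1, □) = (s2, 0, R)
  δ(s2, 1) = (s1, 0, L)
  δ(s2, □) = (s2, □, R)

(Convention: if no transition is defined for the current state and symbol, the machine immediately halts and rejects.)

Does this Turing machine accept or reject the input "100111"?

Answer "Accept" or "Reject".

Execution trace:
Initial: [s0]100111
Step 1: δ(s0, 1) = (s1, 1, R) → 1[s1]00111
Step 2: δ(s1, 0) = (s2, 0, R) → 10[s2]0111

No transition is defined for δ(s2, 0). By convention the machine halts and rejects.

Answer: Reject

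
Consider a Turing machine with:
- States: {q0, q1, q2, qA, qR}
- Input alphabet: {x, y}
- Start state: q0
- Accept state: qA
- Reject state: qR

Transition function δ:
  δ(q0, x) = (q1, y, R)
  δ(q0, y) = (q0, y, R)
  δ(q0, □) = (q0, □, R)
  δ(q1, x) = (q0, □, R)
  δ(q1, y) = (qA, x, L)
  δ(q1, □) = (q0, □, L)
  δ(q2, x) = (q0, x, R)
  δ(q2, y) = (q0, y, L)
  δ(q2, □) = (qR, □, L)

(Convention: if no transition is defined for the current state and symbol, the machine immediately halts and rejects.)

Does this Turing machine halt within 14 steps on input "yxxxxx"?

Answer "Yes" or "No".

Execution trace:
Initial: [q0]yxxxxx
Step 1: δ(q0, y) = (q0, y, R) → y[q0]xxxxx
Step 2: δ(q0, x) = (q1, y, R) → yy[q1]xxxx
Step 3: δ(q1, x) = (q0, □, R) → yy□[q0]xxx
Step 4: δ(q0, x) = (q1, y, R) → yy□y[q1]xx
Step 5: δ(q1, x) = (q0, □, R) → yy□y□[q0]x
Step 6: δ(q0, x) = (q1, y, R) → yy□y□y[q1]□
Step 7: δ(q1, □) = (q0, □, L) → yy□y□[q0]y□
Step 8: δ(q0, y) = (q0, y, R) → yy□y□y[q0]□
Step 9: δ(q0, □) = (q0, □, R) → yy□y□y□[q0]□
Step 10: δ(q0, □) = (q0, □, R) → yy□y□y□□[q0]□
Step 11: δ(q0, □) = (q0, □, R) → yy□y□y□□□[q0]□
Step 12: δ(q0, □) = (q0, □, R) → yy□y□y□□□□[q0]□
Step 13: δ(q0, □) = (q0, □, R) → yy□y□y□□□□□[q0]□
Step 14: δ(q0, □) = (q0, □, R) → yy□y□y□□□□□□[q0]□

The machine has not reached a halting state after 14 steps.
The machine did not halt within the 14-step bound.

Answer: No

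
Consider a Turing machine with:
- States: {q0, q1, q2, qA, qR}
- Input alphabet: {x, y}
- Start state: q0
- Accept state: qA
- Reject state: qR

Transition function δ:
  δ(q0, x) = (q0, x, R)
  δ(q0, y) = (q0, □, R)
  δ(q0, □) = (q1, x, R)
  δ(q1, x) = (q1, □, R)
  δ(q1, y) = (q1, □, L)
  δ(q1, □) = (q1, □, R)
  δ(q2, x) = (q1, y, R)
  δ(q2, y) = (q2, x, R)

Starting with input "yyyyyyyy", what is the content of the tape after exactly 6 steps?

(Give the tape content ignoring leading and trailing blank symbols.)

Execution trace:
Initial: [q0]yyyyyyyy
Step 1: δ(q0, y) = (q0, □, R) → □[q0]yyyyyyy
Step 2: δ(q0, y) = (q0, □, R) → □□[q0]yyyyyy
Step 3: δ(q0, y) = (q0, □, R) → □□□[q0]yyyyy
Step 4: δ(q0, y) = (q0, □, R) → □□□□[q0]yyyy
Step 5: δ(q0, y) = (q0, □, R) → □□□□□[q0]yyy
Step 6: δ(q0, y) = (q0, □, R) → □□□□□□[q0]yy

After 6 steps, the tape (ignoring leading/trailing blanks) is: yy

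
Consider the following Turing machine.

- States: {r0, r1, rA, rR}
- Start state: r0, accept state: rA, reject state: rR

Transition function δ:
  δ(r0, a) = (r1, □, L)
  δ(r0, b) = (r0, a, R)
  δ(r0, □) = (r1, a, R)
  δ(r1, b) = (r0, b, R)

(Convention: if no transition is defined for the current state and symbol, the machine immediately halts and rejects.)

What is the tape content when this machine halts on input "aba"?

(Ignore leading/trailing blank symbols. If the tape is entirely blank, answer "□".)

Execution trace:
Initial: [r0]aba
Step 1: δ(r0, a) = (r1, □, L) → [r1]□□ba

No transition is defined for δ(r1, □). By convention the machine halts and rejects.

Final tape (ignoring leading/trailing blanks): ba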